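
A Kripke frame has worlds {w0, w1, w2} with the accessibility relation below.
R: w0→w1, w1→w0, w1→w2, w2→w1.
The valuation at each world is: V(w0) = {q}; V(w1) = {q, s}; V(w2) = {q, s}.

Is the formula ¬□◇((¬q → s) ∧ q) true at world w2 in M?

At w2: □◇((¬q → s) ∧ q) is true, so ¬□◇((¬q → s) ∧ q) is false.
  At w2: □◇((¬q → s) ∧ q) requires ◇((¬q → s) ∧ q) at every successor {w1}.
      At w1: ◇((¬q → s) ∧ q) requires (¬q → s) ∧ q at some successor in {w0, w2}.
        (¬q → s) ∧ q holds at w0, so ◇((¬q → s) ∧ q) is true at w1.
  So □◇((¬q → s) ∧ q) is true at w2.

No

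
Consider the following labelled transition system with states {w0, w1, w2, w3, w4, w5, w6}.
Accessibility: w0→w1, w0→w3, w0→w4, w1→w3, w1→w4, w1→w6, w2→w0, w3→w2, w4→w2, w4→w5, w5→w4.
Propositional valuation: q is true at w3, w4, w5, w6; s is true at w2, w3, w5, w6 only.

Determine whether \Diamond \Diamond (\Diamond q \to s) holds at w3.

At w3: \Diamond \Diamond (\Diamond q \to s) requires \Diamond (\Diamond q \to s) at some successor in {w2}.
  At w2: \Diamond (\Diamond q \to s) is false.
So \Diamond \Diamond (\Diamond q \to s) is false at w3.

No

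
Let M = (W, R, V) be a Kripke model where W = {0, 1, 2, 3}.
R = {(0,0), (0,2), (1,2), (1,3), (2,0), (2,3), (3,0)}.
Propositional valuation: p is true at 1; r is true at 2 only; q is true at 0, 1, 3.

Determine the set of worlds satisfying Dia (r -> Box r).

0, 1, 2, 3

Let φ = Dia (r -> Box r). Evaluate φ at each world:
  0 (successors {0, 2}): φ is true.
  1 (successors {2, 3}): φ is true.
  2 (successors {0, 3}): φ is true.
  3 (successors {0}): φ is true.
For instance, at 2:
  At 2: Dia (r -> Box r) requires r -> Box r at some successor in {0, 3}.
    r -> Box r holds at 0, so Dia (r -> Box r) is true at 2.
      At 0: r is false, Box r is false, so r -> Box r is true.
Satisfying worlds: {0, 1, 2, 3}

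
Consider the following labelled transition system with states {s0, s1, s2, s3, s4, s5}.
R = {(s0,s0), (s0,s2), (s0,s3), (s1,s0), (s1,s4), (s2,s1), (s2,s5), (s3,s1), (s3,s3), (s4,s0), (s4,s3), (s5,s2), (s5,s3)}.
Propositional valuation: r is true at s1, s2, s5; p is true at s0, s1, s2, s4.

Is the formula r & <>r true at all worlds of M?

No

Recall that <>ψ holds at a world iff ψ holds at some accessible world.
Let φ = r & <>r. Evaluate φ at each world:
  s0 (successors {s0, s2, s3}): φ is false.
  s1 (successors {s0, s4}): φ is false.
  s2 (successors {s1, s5}): φ is true.
  s3 (successors {s1, s3}): φ is false.
  s4 (successors {s0, s3}): φ is false.
  s5 (successors {s2, s3}): φ is true.
Detail at s0 (counterexample):
  At s0: r is false, <>r is true, so r & <>r is false.
    At s0: <>r requires r at some successor in {s0, s2, s3}.
      r holds at s2, so <>r is true at s0.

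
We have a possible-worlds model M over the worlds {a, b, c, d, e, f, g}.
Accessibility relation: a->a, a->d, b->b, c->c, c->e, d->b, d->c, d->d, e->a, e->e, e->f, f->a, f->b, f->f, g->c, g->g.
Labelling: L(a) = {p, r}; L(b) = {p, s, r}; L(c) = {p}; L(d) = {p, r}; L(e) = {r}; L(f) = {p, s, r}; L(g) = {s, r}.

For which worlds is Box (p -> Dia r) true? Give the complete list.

a, b, c, d, e, f, g

Let φ = Box (p -> Dia r). Evaluate φ at each world:
  a (successors {a, d}): φ is true.
  b (successors {b}): φ is true.
  c (successors {c, e}): φ is true.
  d (successors {b, c, d}): φ is true.
  e (successors {a, e, f}): φ is true.
  f (successors {a, b, f}): φ is true.
  g (successors {c, g}): φ is true.
For instance, at c:
  At c: Box (p -> Dia r) requires p -> Dia r at every successor {c, e}.
      At c: p is true, Dia r is true, so p -> Dia r is true.
      At e: p is false, Dia r is true, so p -> Dia r is true.
  So Box (p -> Dia r) is true at c.
Satisfying worlds: {a, b, c, d, e, f, g}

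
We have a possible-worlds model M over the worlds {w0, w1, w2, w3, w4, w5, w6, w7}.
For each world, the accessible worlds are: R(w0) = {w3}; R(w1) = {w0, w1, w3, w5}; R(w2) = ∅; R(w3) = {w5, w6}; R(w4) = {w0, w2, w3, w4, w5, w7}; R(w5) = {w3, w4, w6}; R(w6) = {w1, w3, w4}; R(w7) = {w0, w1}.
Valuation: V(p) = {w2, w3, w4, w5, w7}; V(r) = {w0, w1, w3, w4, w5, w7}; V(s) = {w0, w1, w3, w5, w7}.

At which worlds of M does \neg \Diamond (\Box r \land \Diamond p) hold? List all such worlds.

Let φ = \neg \Diamond (\Box r \land \Diamond p). Evaluate φ at each world:
  w0 (successors {w3}): φ is true.
  w1 (successors {w0, w1, w3, w5}): φ is false.
  w2 (successors ∅): φ is true.
  w3 (successors {w5, w6}): φ is false.
  w4 (successors {w0, w2, w3, w4, w5, w7}): φ is false.
  w5 (successors {w3, w4, w6}): φ is false.
  w6 (successors {w1, w3, w4}): φ is false.
  w7 (successors {w0, w1}): φ is false.
For instance, at w1:
  At w1: \Diamond (\Box r \land \Diamond p) is true, so \neg \Diamond (\Box r \land \Diamond p) is false.
    At w1: \Diamond (\Box r \land \Diamond p) requires \Box r \land \Diamond p at some successor in {w0, w1, w3, w5}.
      \Box r \land \Diamond p holds at w0, so \Diamond (\Box r \land \Diamond p) is true at w1.
Satisfying worlds: {w0, w2}

w0, w2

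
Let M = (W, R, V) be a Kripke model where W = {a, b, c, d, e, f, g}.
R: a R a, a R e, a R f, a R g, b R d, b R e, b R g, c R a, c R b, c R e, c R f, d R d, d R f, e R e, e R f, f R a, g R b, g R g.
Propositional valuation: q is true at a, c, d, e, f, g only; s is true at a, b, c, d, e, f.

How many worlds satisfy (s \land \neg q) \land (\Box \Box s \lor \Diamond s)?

1

Let φ = (s \land \neg q) \land (\Box \Box s \lor \Diamond s). Evaluate φ at each world:
  a (successors {a, e, f, g}): φ is false.
  b (successors {d, e, g}): φ is true.
  c (successors {a, b, e, f}): φ is false.
  d (successors {d, f}): φ is false.
  e (successors {e, f}): φ is false.
  f (successors {a}): φ is false.
  g (successors {b, g}): φ is false.
For instance, at g:
  At g: s \land \neg q is false, \Box \Box s \lor \Diamond s is true, so (s \land \neg q) \land (\Box \Box s \lor \Diamond s) is false.
    At g: \Box \Box s is false, \Diamond s is true, so \Box \Box s \lor \Diamond s is true.
      At g: \Box \Box s requires \Box s at every successor {b, g}.
        \Box s fails at b, so \Box \Box s is false at g.
      At g: \Diamond s requires s at some successor in {b, g}.
        s holds at b, so \Diamond s is true at g.
Satisfying worlds: {b}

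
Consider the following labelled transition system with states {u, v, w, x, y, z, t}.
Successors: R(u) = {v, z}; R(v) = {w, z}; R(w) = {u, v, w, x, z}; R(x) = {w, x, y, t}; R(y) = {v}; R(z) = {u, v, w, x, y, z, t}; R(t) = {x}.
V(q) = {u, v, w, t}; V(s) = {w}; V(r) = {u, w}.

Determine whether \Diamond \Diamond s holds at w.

Recall that \Diamond ψ holds at a world iff ψ holds at some accessible world.
At w: \Diamond \Diamond s requires \Diamond s at some successor in {u, v, w, x, z}.
  \Diamond s holds at v, so \Diamond \Diamond s is true at w.
    At v: \Diamond s requires s at some successor in {w, z}.
      s holds at w, so \Diamond s is true at v.

Yes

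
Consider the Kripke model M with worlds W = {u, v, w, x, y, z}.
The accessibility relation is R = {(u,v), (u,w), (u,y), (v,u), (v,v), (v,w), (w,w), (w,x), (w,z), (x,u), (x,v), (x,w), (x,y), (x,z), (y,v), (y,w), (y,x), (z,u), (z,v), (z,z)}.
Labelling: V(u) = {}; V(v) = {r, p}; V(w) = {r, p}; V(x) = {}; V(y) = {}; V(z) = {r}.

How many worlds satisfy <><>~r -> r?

Let φ = <><>~r -> r. Evaluate φ at each world:
  u (successors {v, w, y}): φ is false.
  v (successors {u, v, w}): φ is true.
  w (successors {w, x, z}): φ is true.
  x (successors {u, v, w, y, z}): φ is false.
  y (successors {v, w, x}): φ is false.
  z (successors {u, v, z}): φ is true.
For instance, at x:
  At x: <><>~r is true, r is false, so <><>~r -> r is false.
    At x: <><>~r requires <>~r at some successor in {u, v, w, y, z}.
      <>~r holds at u, so <><>~r is true at x.
Satisfying worlds: {v, w, z}

3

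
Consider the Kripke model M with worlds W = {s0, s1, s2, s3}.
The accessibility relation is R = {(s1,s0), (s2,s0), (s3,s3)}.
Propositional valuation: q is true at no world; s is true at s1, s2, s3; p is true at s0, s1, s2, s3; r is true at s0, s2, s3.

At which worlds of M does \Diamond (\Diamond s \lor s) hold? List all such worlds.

s3

Let φ = \Diamond (\Diamond s \lor s). Evaluate φ at each world:
  s0 (successors ∅): φ is false.
  s1 (successors {s0}): φ is false.
  s2 (successors {s0}): φ is false.
  s3 (successors {s3}): φ is true.
For instance, at s2:
  At s2: \Diamond (\Diamond s \lor s) requires \Diamond s \lor s at some successor in {s0}.
    At s0: \Diamond s \lor s is false.
  So \Diamond (\Diamond s \lor s) is false at s2.
Satisfying worlds: {s3}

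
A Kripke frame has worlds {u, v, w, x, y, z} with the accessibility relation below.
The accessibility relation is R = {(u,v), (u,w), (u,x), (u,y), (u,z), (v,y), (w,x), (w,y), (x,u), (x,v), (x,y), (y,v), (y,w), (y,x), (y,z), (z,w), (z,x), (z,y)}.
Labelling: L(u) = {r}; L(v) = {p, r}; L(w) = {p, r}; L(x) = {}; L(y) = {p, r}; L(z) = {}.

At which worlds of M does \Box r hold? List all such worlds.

Recall that \Box ψ holds at a world iff ψ holds at every accessible world, and \Diamond ψ holds iff ψ holds at some accessible world.
Let φ = \Box r. Evaluate φ at each world:
  u (successors {v, w, x, y, z}): φ is false.
  v (successors {y}): φ is true.
  w (successors {x, y}): φ is false.
  x (successors {u, v, y}): φ is true.
  y (successors {v, w, x, z}): φ is false.
  z (successors {w, x, y}): φ is false.
For instance, at x:
  At x: \Box r requires r at every successor {u, v, y}.
    At u: r is true.
    At v: r is true.
    At y: r is true.
  So \Box r is true at x.
Satisfying worlds: {v, x}

v, x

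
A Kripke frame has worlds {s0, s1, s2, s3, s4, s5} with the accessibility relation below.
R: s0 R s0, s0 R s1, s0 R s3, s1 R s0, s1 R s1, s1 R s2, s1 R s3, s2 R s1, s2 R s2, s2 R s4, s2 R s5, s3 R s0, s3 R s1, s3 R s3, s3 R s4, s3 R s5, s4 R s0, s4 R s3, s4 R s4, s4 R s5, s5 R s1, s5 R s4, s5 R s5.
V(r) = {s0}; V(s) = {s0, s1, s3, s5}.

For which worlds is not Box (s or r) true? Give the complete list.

Let φ = not Box (s or r). Evaluate φ at each world:
  s0 (successors {s0, s1, s3}): φ is false.
  s1 (successors {s0, s1, s2, s3}): φ is true.
  s2 (successors {s1, s2, s4, s5}): φ is true.
  s3 (successors {s0, s1, s3, s4, s5}): φ is true.
  s4 (successors {s0, s3, s4, s5}): φ is true.
  s5 (successors {s1, s4, s5}): φ is true.
For instance, at s5:
  At s5: Box (s or r) is false, so not Box (s or r) is true.
    At s5: Box (s or r) requires s or r at every successor {s1, s4, s5}.
      s or r fails at s4, so Box (s or r) is false at s5.
Satisfying worlds: {s1, s2, s3, s4, s5}

s1, s2, s3, s4, s5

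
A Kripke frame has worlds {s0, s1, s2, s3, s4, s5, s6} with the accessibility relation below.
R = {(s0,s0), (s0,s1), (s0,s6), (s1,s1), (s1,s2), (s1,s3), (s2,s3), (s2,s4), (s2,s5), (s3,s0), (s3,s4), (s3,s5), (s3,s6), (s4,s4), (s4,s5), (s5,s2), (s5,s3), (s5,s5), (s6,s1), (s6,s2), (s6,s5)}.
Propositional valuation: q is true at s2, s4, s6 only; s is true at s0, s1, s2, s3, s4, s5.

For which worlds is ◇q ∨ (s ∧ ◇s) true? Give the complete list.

Let φ = ◇q ∨ (s ∧ ◇s). Evaluate φ at each world:
  s0 (successors {s0, s1, s6}): φ is true.
  s1 (successors {s1, s2, s3}): φ is true.
  s2 (successors {s3, s4, s5}): φ is true.
  s3 (successors {s0, s4, s5, s6}): φ is true.
  s4 (successors {s4, s5}): φ is true.
  s5 (successors {s2, s3, s5}): φ is true.
  s6 (successors {s1, s2, s5}): φ is true.
For instance, at s0:
  At s0: ◇q is true, s ∧ ◇s is true, so ◇q ∨ (s ∧ ◇s) is true.
    At s0: ◇q requires q at some successor in {s0, s1, s6}.
      q holds at s6, so ◇q is true at s0.
    At s0: s is true, ◇s is true, so s ∧ ◇s is true.
      At s0: ◇s requires s at some successor in {s0, s1, s6}.
        s holds at s0, so ◇s is true at s0.
Satisfying worlds: {s0, s1, s2, s3, s4, s5, s6}

s0, s1, s2, s3, s4, s5, s6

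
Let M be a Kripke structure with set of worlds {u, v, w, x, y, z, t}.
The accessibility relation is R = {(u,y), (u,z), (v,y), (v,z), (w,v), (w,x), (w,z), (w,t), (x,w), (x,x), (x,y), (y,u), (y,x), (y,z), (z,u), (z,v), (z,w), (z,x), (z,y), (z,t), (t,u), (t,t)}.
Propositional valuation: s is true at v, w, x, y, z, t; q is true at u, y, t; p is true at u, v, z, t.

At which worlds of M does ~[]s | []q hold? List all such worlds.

y, z, t

Let φ = ~[]s | []q. Evaluate φ at each world:
  u (successors {y, z}): φ is false.
  v (successors {y, z}): φ is false.
  w (successors {v, x, z, t}): φ is false.
  x (successors {w, x, y}): φ is false.
  y (successors {u, x, z}): φ is true.
  z (successors {u, v, w, x, y, t}): φ is true.
  t (successors {u, t}): φ is true.
For instance, at w:
  At w: ~[]s is false, []q is false, so ~[]s | []q is false.
    At w: []s is true, so ~[]s is false.
      At w: []s requires s at every successor {v, x, z, t}.
        At v: s is true.
        At x: s is true.
        At z: s is true.
        At t: s is true.
      So []s is true at w.
    At w: []q requires q at every successor {v, x, z, t}.
      q fails at v, so []q is false at w.
Satisfying worlds: {y, z, t}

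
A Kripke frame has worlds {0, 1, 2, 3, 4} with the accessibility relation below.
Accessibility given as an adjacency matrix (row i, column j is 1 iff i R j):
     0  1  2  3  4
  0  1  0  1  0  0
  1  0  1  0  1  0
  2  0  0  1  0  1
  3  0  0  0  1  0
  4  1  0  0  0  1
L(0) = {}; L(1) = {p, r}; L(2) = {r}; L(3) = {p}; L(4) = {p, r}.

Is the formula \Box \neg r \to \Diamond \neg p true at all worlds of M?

No

Let φ = \Box \neg r \to \Diamond \neg p. Evaluate φ at each world:
  0 (successors {0, 2}): φ is true.
  1 (successors {1, 3}): φ is true.
  2 (successors {2, 4}): φ is true.
  3 (successors {3}): φ is false.
  4 (successors {0, 4}): φ is true.
Detail at 3 (counterexample):
  At 3: \Box \neg r is true, \Diamond \neg p is false, so \Box \neg r \to \Diamond \neg p is false.
    At 3: \Box \neg r requires \neg r at every successor {3}.
      At 3: \neg r is true.
    So \Box \neg r is true at 3.
    At 3: \Diamond \neg p requires \neg p at some successor in {3}.
      At 3: \neg p is false.
    So \Diamond \neg p is false at 3.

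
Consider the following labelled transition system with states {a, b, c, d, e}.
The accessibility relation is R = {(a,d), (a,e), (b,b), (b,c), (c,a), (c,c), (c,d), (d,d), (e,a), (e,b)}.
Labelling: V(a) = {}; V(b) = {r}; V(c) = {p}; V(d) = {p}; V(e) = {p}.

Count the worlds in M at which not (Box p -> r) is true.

Let φ = not (Box p -> r). Evaluate φ at each world:
  a (successors {d, e}): φ is true.
  b (successors {b, c}): φ is false.
  c (successors {a, c, d}): φ is false.
  d (successors {d}): φ is true.
  e (successors {a, b}): φ is false.
For instance, at a:
  At a: Box p -> r is false, so not (Box p -> r) is true.
    At a: Box p is true, r is false, so Box p -> r is false.
      At a: Box p requires p at every successor {d, e}.
        At d: p is true.
        At e: p is true.
      So Box p is true at a.
Satisfying worlds: {a, d}

2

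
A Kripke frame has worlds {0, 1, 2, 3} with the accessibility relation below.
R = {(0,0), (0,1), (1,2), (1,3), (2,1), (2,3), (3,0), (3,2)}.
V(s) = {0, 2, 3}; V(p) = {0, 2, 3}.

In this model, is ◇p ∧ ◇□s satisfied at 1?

Yes

At 1: ◇p is true, ◇□s is true, so ◇p ∧ ◇□s is true.
  At 1: ◇p requires p at some successor in {2, 3}.
    p holds at 2, so ◇p is true at 1.
  At 1: ◇□s requires □s at some successor in {2, 3}.
    □s holds at 3, so ◇□s is true at 1.
      At 3: □s requires s at every successor {0, 2}.
        At 0: s is true.
        At 2: s is true.
      So □s is true at 3.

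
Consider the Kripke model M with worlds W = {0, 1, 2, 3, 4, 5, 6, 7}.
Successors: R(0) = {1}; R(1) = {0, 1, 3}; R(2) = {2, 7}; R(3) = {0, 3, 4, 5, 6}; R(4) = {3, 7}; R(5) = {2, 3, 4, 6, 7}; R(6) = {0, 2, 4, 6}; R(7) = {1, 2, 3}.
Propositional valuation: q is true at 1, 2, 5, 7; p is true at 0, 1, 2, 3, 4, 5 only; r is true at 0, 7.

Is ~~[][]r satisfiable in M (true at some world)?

Let φ = ~~[][]r. Evaluate φ at each world:
  0 (successors {1}): φ is false.
  1 (successors {0, 1, 3}): φ is false.
  2 (successors {2, 7}): φ is false.
  3 (successors {0, 3, 4, 5, 6}): φ is false.
  4 (successors {3, 7}): φ is false.
  5 (successors {2, 3, 4, 6, 7}): φ is false.
  6 (successors {0, 2, 4, 6}): φ is false.
  7 (successors {1, 2, 3}): φ is false.
For instance, at 0:
  At 0: ~[][]r is true, so ~~[][]r is false.
    At 0: [][]r is false, so ~[][]r is true.
      At 0: [][]r requires []r at every successor {1}.
        []r fails at 1, so [][]r is false at 0.

No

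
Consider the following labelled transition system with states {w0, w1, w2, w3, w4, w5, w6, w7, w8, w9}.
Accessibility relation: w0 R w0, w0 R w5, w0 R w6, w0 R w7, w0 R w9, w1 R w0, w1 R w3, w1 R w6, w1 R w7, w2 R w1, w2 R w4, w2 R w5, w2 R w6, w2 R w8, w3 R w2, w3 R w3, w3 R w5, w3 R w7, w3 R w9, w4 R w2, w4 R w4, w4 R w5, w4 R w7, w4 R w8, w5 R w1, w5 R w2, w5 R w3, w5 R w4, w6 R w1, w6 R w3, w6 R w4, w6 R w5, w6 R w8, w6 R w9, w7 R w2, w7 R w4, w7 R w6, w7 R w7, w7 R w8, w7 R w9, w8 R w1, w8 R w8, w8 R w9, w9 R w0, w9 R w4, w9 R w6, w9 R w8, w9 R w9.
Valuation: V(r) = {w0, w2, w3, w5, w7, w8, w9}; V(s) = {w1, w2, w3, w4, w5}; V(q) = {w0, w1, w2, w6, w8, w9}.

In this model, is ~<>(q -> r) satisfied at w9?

No

At w9: <>(q -> r) is true, so ~<>(q -> r) is false.
  At w9: <>(q -> r) requires q -> r at some successor in {w0, w4, w6, w8, w9}.
    q -> r holds at w0, so <>(q -> r) is true at w9.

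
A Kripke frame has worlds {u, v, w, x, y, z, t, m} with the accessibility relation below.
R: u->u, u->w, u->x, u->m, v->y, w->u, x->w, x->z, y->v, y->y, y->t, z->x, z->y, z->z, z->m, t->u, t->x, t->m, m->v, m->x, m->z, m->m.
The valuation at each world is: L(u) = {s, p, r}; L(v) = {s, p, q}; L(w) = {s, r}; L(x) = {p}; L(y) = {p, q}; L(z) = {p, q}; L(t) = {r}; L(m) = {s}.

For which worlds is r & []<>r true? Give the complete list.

w

Let φ = r & []<>r. Evaluate φ at each world:
  u (successors {u, w, x, m}): φ is false.
  v (successors {y}): φ is false.
  w (successors {u}): φ is true.
  x (successors {w, z}): φ is false.
  y (successors {v, y, t}): φ is false.
  z (successors {x, y, z, m}): φ is false.
  t (successors {u, x, m}): φ is false.
  m (successors {v, x, z, m}): φ is false.
For instance, at x:
  At x: r is false, []<>r is false, so r & []<>r is false.
    At x: []<>r requires <>r at every successor {w, z}.
      <>r fails at z, so []<>r is false at x.
Satisfying worlds: {w}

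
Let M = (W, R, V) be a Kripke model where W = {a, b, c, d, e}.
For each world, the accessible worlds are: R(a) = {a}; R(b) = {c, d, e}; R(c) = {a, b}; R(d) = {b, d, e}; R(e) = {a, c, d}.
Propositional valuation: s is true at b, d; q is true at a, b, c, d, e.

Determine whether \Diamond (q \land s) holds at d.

At d: \Diamond (q \land s) requires q \land s at some successor in {b, d, e}.
  q \land s holds at b, so \Diamond (q \land s) is true at d.

Yes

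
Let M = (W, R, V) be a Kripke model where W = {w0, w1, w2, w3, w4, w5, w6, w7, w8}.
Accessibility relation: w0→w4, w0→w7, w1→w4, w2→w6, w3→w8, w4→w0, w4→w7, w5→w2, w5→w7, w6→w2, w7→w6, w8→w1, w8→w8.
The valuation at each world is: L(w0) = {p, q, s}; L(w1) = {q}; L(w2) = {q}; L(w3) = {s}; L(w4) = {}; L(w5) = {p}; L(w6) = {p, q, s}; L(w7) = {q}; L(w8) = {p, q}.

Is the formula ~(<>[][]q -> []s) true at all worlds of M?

No

Recall that []ψ holds at a world iff ψ holds at every accessible world, and <>ψ holds iff ψ holds at some accessible world.
Let φ = ~(<>[][]q -> []s). Evaluate φ at each world:
  w0 (successors {w4, w7}): φ is true.
  w1 (successors {w4}): φ is false.
  w2 (successors {w6}): φ is false.
  w3 (successors {w8}): φ is false.
  w4 (successors {w0, w7}): φ is true.
  w5 (successors {w2, w7}): φ is true.
  w6 (successors {w2}): φ is true.
  w7 (successors {w6}): φ is false.
  w8 (successors {w1, w8}): φ is true.
Detail at w1 (counterexample):
  At w1: <>[][]q -> []s is true, so ~(<>[][]q -> []s) is false.
    At w1: <>[][]q is false, []s is false, so <>[][]q -> []s is true.
      At w1: <>[][]q requires [][]q at some successor in {w4}.
        At w4: [][]q is false.
      So <>[][]q is false at w1.
      At w1: []s requires s at every successor {w4}.
        s fails at w4, so []s is false at w1.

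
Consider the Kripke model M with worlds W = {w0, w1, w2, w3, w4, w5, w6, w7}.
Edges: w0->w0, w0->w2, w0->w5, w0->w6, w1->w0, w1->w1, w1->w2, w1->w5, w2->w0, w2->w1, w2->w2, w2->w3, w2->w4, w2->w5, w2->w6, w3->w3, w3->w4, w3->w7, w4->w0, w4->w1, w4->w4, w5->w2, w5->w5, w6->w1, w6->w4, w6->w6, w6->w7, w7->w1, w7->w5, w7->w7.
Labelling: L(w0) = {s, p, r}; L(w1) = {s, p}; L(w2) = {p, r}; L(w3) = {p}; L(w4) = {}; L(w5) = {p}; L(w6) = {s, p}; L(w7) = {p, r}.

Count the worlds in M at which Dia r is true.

8

Let φ = Dia r. Evaluate φ at each world:
  w0 (successors {w0, w2, w5, w6}): φ is true.
  w1 (successors {w0, w1, w2, w5}): φ is true.
  w2 (successors {w0, w1, w2, w3, w4, w5, w6}): φ is true.
  w3 (successors {w3, w4, w7}): φ is true.
  w4 (successors {w0, w1, w4}): φ is true.
  w5 (successors {w2, w5}): φ is true.
  w6 (successors {w1, w4, w6, w7}): φ is true.
  w7 (successors {w1, w5, w7}): φ is true.
For instance, at w6:
  At w6: Dia r requires r at some successor in {w1, w4, w6, w7}.
    r holds at w7, so Dia r is true at w6.
Satisfying worlds: {w0, w1, w2, w3, w4, w5, w6, w7}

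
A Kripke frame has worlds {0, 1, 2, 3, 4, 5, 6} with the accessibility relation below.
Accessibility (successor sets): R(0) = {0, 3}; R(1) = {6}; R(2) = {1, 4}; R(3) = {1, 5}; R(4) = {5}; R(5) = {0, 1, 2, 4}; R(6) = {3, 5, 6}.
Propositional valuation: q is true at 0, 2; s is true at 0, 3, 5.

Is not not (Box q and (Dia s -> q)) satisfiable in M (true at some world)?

Let φ = not not (Box q and (Dia s -> q)). Evaluate φ at each world:
  0 (successors {0, 3}): φ is false.
  1 (successors {6}): φ is false.
  2 (successors {1, 4}): φ is false.
  3 (successors {1, 5}): φ is false.
  4 (successors {5}): φ is false.
  5 (successors {0, 1, 2, 4}): φ is false.
  6 (successors {3, 5, 6}): φ is false.
For instance, at 4:
  At 4: not (Box q and (Dia s -> q)) is true, so not not (Box q and (Dia s -> q)) is false.
    At 4: Box q and (Dia s -> q) is false, so not (Box q and (Dia s -> q)) is true.
      At 4: Box q is false, Dia s -> q is false, so Box q and (Dia s -> q) is false.

No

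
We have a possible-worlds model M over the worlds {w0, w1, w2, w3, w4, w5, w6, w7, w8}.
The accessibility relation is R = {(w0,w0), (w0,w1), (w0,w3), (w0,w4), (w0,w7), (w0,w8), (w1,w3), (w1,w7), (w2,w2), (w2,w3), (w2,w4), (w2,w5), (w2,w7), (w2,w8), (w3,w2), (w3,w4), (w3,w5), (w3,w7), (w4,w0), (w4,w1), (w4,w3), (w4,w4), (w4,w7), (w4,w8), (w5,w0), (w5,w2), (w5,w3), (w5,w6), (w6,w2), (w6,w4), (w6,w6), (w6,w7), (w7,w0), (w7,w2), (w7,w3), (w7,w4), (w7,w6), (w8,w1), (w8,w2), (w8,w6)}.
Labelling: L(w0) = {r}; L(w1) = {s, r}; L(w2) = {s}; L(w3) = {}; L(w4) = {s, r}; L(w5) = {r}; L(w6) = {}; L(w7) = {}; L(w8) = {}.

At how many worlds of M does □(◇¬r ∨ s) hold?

Recall that □ψ holds at a world iff ψ holds at every accessible world, and ◇ψ holds iff ψ holds at some accessible world.
Let φ = □(◇¬r ∨ s). Evaluate φ at each world:
  w0 (successors {w0, w1, w3, w4, w7, w8}): φ is true.
  w1 (successors {w3, w7}): φ is true.
  w2 (successors {w2, w3, w4, w5, w7, w8}): φ is true.
  w3 (successors {w2, w4, w5, w7}): φ is true.
  w4 (successors {w0, w1, w3, w4, w7, w8}): φ is true.
  w5 (successors {w0, w2, w3, w6}): φ is true.
  w6 (successors {w2, w4, w6, w7}): φ is true.
  w7 (successors {w0, w2, w3, w4, w6}): φ is true.
  w8 (successors {w1, w2, w6}): φ is true.
For instance, at w0:
  At w0: □(◇¬r ∨ s) requires ◇¬r ∨ s at every successor {w0, w1, w3, w4, w7, w8}.
    At w0: ◇¬r ∨ s is true.
    At w1: ◇¬r ∨ s is true.
    At w3: ◇¬r ∨ s is true.
    At w4: ◇¬r ∨ s is true.
    At w7: ◇¬r ∨ s is true.
    At w8: ◇¬r ∨ s is true.
  So □(◇¬r ∨ s) is true at w0.
Satisfying worlds: {w0, w1, w2, w3, w4, w5, w6, w7, w8}

9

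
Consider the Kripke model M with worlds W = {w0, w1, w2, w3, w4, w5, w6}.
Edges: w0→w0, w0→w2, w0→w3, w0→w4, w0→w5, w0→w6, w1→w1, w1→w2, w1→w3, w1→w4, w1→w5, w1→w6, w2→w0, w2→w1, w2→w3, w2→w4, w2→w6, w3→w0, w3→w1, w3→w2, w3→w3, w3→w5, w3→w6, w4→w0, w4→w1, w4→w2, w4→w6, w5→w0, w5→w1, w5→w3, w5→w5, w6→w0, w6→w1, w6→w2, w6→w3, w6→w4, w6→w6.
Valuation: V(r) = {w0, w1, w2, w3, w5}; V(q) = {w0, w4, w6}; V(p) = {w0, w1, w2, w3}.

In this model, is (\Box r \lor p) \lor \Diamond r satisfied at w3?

At w3: \Box r \lor p is true, \Diamond r is true, so (\Box r \lor p) \lor \Diamond r is true.
  At w3: \Box r is false, p is true, so \Box r \lor p is true.
    At w3: \Box r requires r at every successor {w0, w1, w2, w3, w5, w6}.
      r fails at w6, so \Box r is false at w3.
  At w3: \Diamond r requires r at some successor in {w0, w1, w2, w3, w5, w6}.
    r holds at w0, so \Diamond r is true at w3.

Yes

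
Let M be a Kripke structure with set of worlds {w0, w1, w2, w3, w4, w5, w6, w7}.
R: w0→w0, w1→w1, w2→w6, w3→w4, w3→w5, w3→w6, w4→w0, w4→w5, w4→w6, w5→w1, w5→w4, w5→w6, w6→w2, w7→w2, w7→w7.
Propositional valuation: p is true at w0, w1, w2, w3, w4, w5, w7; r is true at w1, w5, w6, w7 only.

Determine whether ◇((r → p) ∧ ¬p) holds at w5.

At w5: ◇((r → p) ∧ ¬p) requires (r → p) ∧ ¬p at some successor in {w1, w4, w6}.
  At w1: (r → p) ∧ ¬p is false.
  At w4: (r → p) ∧ ¬p is false.
  At w6: (r → p) ∧ ¬p is false.
So ◇((r → p) ∧ ¬p) is false at w5.

No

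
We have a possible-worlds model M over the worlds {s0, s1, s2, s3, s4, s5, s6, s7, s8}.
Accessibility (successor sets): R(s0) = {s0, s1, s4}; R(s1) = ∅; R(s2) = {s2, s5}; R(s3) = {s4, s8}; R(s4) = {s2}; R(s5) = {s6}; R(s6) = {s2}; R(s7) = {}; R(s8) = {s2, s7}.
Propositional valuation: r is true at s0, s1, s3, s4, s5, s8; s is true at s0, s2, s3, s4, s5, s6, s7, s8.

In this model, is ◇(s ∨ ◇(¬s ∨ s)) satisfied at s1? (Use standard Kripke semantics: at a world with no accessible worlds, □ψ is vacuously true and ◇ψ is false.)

No

At s1: no accessible worlds, so ◇(s ∨ ◇(¬s ∨ s)) is false.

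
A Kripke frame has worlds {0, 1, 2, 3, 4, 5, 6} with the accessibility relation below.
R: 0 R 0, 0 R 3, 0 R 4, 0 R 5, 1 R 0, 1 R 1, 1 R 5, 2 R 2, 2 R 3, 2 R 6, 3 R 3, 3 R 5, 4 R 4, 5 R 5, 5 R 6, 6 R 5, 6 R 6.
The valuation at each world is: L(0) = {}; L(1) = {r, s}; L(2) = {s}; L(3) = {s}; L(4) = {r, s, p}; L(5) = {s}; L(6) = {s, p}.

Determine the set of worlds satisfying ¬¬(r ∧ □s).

Recall that □ψ holds at a world iff ψ holds at every accessible world, and ◇ψ holds iff ψ holds at some accessible world.
Let φ = ¬¬(r ∧ □s). Evaluate φ at each world:
  0 (successors {0, 3, 4, 5}): φ is false.
  1 (successors {0, 1, 5}): φ is false.
  2 (successors {2, 3, 6}): φ is false.
  3 (successors {3, 5}): φ is false.
  4 (successors {4}): φ is true.
  5 (successors {5, 6}): φ is false.
  6 (successors {5, 6}): φ is false.
For instance, at 5:
  At 5: ¬(r ∧ □s) is true, so ¬¬(r ∧ □s) is false.
    At 5: r ∧ □s is false, so ¬(r ∧ □s) is true.
      At 5: r is false, □s is true, so r ∧ □s is false.
Satisfying worlds: {4}

4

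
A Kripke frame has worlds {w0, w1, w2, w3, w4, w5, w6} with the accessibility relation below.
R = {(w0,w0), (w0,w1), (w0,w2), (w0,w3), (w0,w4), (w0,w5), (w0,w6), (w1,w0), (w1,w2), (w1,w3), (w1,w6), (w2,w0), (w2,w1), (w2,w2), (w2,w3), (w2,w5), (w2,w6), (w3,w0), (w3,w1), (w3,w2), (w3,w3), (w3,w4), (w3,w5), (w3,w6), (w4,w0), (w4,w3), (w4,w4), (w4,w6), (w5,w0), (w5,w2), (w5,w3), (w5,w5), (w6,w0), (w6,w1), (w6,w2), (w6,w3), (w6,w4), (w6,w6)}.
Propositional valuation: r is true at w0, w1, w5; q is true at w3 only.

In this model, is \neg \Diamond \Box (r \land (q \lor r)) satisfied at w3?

At w3: \Diamond \Box (r \land (q \lor r)) is false, so \neg \Diamond \Box (r \land (q \lor r)) is true.
  At w3: \Diamond \Box (r \land (q \lor r)) requires \Box (r \land (q \lor r)) at some successor in {w0, w1, w2, w3, w4, w5, w6}.
    At w0: \Box (r \land (q \lor r)) is false.
    At w1: \Box (r \land (q \lor r)) is false.
    At w2: \Box (r \land (q \lor r)) is false.
    At w3: \Box (r \land (q \lor r)) is false.
    At w4: \Box (r \land (q \lor r)) is false.
    At w5: \Box (r \land (q \lor r)) is false.
    At w6: \Box (r \land (q \lor r)) is false.
  So \Diamond \Box (r \land (q \lor r)) is false at w3.

Yes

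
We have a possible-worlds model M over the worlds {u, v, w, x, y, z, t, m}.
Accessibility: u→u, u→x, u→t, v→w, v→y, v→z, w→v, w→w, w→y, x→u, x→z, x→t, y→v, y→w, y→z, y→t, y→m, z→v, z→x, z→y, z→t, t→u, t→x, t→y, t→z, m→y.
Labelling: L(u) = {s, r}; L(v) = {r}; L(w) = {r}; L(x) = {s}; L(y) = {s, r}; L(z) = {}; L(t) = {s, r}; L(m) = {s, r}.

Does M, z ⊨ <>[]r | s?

No

At z: <>[]r is false, s is false, so <>[]r | s is false.
  At z: <>[]r requires []r at some successor in {v, x, y, t}.
    At v: []r is false.
    At x: []r is false.
    At y: []r is false.
    At t: []r is false.
  So <>[]r is false at z.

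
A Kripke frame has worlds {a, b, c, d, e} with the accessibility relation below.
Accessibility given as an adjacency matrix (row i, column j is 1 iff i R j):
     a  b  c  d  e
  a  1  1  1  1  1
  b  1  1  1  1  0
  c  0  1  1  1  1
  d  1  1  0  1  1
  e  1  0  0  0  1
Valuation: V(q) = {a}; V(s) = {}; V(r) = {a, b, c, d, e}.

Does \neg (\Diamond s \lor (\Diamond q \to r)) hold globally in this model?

No

Let φ = \neg (\Diamond s \lor (\Diamond q \to r)). Evaluate φ at each world:
  a (successors {a, b, c, d, e}): φ is false.
  b (successors {a, b, c, d}): φ is false.
  c (successors {b, c, d, e}): φ is false.
  d (successors {a, b, d, e}): φ is false.
  e (successors {a, e}): φ is false.
Detail at a (counterexample):
  At a: \Diamond s \lor (\Diamond q \to r) is true, so \neg (\Diamond s \lor (\Diamond q \to r)) is false.
    At a: \Diamond s is false, \Diamond q \to r is true, so \Diamond s \lor (\Diamond q \to r) is true.
      At a: \Diamond s requires s at some successor in {a, b, c, d, e}.
        At a: s is false.
        At b: s is false.
        At c: s is false.
        At d: s is false.
        At e: s is false.
      So \Diamond s is false at a.
      At a: \Diamond q is true, r is true, so \Diamond q \to r is true.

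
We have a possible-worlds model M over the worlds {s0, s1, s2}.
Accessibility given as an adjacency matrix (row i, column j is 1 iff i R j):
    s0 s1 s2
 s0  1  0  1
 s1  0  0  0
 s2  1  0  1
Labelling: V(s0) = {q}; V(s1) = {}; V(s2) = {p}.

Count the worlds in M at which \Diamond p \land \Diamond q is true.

Recall that \Diamond ψ holds at a world iff ψ holds at some accessible world.
Let φ = \Diamond p \land \Diamond q. Evaluate φ at each world:
  s0 (successors {s0, s2}): φ is true.
  s1 (successors ∅): φ is false.
  s2 (successors {s0, s2}): φ is true.
For instance, at s0:
  At s0: \Diamond p is true, \Diamond q is true, so \Diamond p \land \Diamond q is true.
    At s0: \Diamond p requires p at some successor in {s0, s2}.
      p holds at s2, so \Diamond p is true at s0.
    At s0: \Diamond q requires q at some successor in {s0, s2}.
      q holds at s0, so \Diamond q is true at s0.
Satisfying worlds: {s0, s2}

2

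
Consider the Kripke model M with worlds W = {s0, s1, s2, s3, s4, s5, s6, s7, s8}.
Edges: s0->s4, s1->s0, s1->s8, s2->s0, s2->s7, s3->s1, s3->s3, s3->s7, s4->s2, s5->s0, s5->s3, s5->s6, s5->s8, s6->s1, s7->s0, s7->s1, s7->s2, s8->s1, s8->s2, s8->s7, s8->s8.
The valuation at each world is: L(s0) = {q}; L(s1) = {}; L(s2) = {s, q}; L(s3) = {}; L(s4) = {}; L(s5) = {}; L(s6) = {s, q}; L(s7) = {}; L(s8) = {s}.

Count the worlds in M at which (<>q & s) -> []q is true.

7

Recall that []ψ holds at a world iff ψ holds at every accessible world, and <>ψ holds iff ψ holds at some accessible world.
Let φ = (<>q & s) -> []q. Evaluate φ at each world:
  s0 (successors {s4}): φ is true.
  s1 (successors {s0, s8}): φ is true.
  s2 (successors {s0, s7}): φ is false.
  s3 (successors {s1, s3, s7}): φ is true.
  s4 (successors {s2}): φ is true.
  s5 (successors {s0, s3, s6, s8}): φ is true.
  s6 (successors {s1}): φ is true.
  s7 (successors {s0, s1, s2}): φ is true.
  s8 (successors {s1, s2, s7, s8}): φ is false.
For instance, at s7:
  At s7: <>q & s is false, []q is false, so (<>q & s) -> []q is true.
    At s7: <>q is true, s is false, so <>q & s is false.
      At s7: <>q requires q at some successor in {s0, s1, s2}.
        q holds at s0, so <>q is true at s7.
    At s7: []q requires q at every successor {s0, s1, s2}.
      q fails at s1, so []q is false at s7.
Satisfying worlds: {s0, s1, s3, s4, s5, s6, s7}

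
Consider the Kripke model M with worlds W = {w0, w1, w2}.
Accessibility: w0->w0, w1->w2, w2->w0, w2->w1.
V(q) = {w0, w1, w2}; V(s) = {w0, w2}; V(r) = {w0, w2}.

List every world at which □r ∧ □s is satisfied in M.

Let φ = □r ∧ □s. Evaluate φ at each world:
  w0 (successors {w0}): φ is true.
  w1 (successors {w2}): φ is true.
  w2 (successors {w0, w1}): φ is false.
For instance, at w2:
  At w2: □r is false, □s is false, so □r ∧ □s is false.
    At w2: □r requires r at every successor {w0, w1}.
      r fails at w1, so □r is false at w2.
    At w2: □s requires s at every successor {w0, w1}.
      s fails at w1, so □s is false at w2.
Satisfying worlds: {w0, w1}

w0, w1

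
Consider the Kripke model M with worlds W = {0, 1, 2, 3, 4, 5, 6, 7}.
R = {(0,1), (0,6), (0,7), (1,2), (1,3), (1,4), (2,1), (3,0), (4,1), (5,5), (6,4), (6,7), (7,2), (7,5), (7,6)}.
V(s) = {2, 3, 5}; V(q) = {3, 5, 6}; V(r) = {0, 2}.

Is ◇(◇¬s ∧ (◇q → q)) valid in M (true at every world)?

Let φ = ◇(◇¬s ∧ (◇q → q)). Evaluate φ at each world:
  0 (successors {1, 6, 7}): φ is true.
  1 (successors {2, 3, 4}): φ is true.
  2 (successors {1}): φ is false.
  3 (successors {0}): φ is false.
  4 (successors {1}): φ is false.
  5 (successors {5}): φ is false.
  6 (successors {4, 7}): φ is true.
  7 (successors {2, 5, 6}): φ is true.
Detail at 2 (counterexample):
  At 2: ◇(◇¬s ∧ (◇q → q)) requires ◇¬s ∧ (◇q → q) at some successor in {1}.
    At 1: ◇¬s ∧ (◇q → q) is false.
  So ◇(◇¬s ∧ (◇q → q)) is false at 2.

No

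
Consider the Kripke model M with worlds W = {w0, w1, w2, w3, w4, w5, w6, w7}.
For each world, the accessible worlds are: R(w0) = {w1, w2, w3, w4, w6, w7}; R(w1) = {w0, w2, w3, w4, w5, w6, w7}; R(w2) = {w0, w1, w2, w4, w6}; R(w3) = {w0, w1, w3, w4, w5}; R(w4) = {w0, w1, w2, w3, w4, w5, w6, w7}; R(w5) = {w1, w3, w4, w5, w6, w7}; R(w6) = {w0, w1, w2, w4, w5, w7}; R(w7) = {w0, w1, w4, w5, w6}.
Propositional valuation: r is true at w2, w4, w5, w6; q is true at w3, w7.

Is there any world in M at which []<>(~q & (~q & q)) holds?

No

Let φ = []<>(~q & (~q & q)). Evaluate φ at each world:
  w0 (successors {w1, w2, w3, w4, w6, w7}): φ is false.
  w1 (successors {w0, w2, w3, w4, w5, w6, w7}): φ is false.
  w2 (successors {w0, w1, w2, w4, w6}): φ is false.
  w3 (successors {w0, w1, w3, w4, w5}): φ is false.
  w4 (successors {w0, w1, w2, w3, w4, w5, w6, w7}): φ is false.
  w5 (successors {w1, w3, w4, w5, w6, w7}): φ is false.
  w6 (successors {w0, w1, w2, w4, w5, w7}): φ is false.
  w7 (successors {w0, w1, w4, w5, w6}): φ is false.
For instance, at w6:
  At w6: []<>(~q & (~q & q)) requires <>(~q & (~q & q)) at every successor {w0, w1, w2, w4, w5, w7}.
    <>(~q & (~q & q)) fails at w0, so []<>(~q & (~q & q)) is false at w6.
      At w0: <>(~q & (~q & q)) requires ~q & (~q & q) at some successor in {w1, w2, w3, w4, w6, w7}.
        At w1: ~q & (~q & q) is false.
        At w2: ~q & (~q & q) is false.
        At w3: ~q & (~q & q) is false.
        At w4: ~q & (~q & q) is false.
        At w6: ~q & (~q & q) is false.
        At w7: ~q & (~q & q) is false.
      So <>(~q & (~q & q)) is false at w0.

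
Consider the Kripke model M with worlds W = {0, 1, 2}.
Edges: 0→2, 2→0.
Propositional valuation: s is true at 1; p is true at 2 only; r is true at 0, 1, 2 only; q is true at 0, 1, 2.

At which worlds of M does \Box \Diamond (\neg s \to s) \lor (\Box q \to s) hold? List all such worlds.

Recall that \Box ψ holds at a world iff ψ holds at every accessible world, and \Diamond ψ holds iff ψ holds at some accessible world.
Let φ = \Box \Diamond (\neg s \to s) \lor (\Box q \to s). Evaluate φ at each world:
  0 (successors {2}): φ is false.
  1 (successors ∅): φ is true.
  2 (successors {0}): φ is false.
For instance, at 2:
  At 2: \Box \Diamond (\neg s \to s) is false, \Box q \to s is false, so \Box \Diamond (\neg s \to s) \lor (\Box q \to s) is false.
    At 2: \Box \Diamond (\neg s \to s) requires \Diamond (\neg s \to s) at every successor {0}.
      \Diamond (\neg s \to s) fails at 0, so \Box \Diamond (\neg s \to s) is false at 2.
    At 2: \Box q is true, s is false, so \Box q \to s is false.
      At 2: \Box q requires q at every successor {0}.
        At 0: q is true.
      So \Box q is true at 2.
Satisfying worlds: {1}

1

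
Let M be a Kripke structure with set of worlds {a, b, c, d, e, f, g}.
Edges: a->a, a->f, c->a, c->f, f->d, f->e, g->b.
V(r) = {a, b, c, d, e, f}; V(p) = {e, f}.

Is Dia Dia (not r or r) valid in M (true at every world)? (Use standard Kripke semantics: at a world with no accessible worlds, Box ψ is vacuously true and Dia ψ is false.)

No

Recall that Dia ψ holds at a world iff ψ holds at some accessible world.
Let φ = Dia Dia (not r or r). Evaluate φ at each world:
  a (successors {a, f}): φ is true.
  b (successors ∅): φ is false.
  c (successors {a, f}): φ is true.
  d (successors ∅): φ is false.
  e (successors ∅): φ is false.
  f (successors {d, e}): φ is false.
  g (successors {b}): φ is false.
Detail at b (counterexample):
  At b: no accessible worlds, so Dia Dia (not r or r) is false.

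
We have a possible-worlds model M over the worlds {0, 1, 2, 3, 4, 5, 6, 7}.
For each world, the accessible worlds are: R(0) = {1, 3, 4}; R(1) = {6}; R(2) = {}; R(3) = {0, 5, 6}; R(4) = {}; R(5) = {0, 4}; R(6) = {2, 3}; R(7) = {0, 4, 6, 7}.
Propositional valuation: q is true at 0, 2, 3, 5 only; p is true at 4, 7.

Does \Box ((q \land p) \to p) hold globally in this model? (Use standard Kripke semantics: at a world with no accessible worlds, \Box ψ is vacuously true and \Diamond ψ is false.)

Let φ = \Box ((q \land p) \to p). Evaluate φ at each world:
  0 (successors {1, 3, 4}): φ is true.
  1 (successors {6}): φ is true.
  2 (successors ∅): φ is true.
  3 (successors {0, 5, 6}): φ is true.
  4 (successors ∅): φ is true.
  5 (successors {0, 4}): φ is true.
  6 (successors {2, 3}): φ is true.
  7 (successors {0, 4, 6, 7}): φ is true.
For instance, at 5:
  At 5: \Box ((q \land p) \to p) requires (q \land p) \to p at every successor {0, 4}.
    At 0: (q \land p) \to p is true.
    At 4: (q \land p) \to p is true.
  So \Box ((q \land p) \to p) is true at 5.

Yes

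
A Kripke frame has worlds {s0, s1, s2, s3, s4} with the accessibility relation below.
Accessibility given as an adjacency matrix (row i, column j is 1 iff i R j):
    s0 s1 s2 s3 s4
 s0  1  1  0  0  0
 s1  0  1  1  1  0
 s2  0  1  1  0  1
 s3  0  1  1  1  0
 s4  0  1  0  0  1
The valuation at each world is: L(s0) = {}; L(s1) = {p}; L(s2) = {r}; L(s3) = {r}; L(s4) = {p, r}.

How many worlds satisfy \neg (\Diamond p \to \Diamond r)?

1

Let φ = \neg (\Diamond p \to \Diamond r). Evaluate φ at each world:
  s0 (successors {s0, s1}): φ is true.
  s1 (successors {s1, s2, s3}): φ is false.
  s2 (successors {s1, s2, s4}): φ is false.
  s3 (successors {s1, s2, s3}): φ is false.
  s4 (successors {s1, s4}): φ is false.
For instance, at s4:
  At s4: \Diamond p \to \Diamond r is true, so \neg (\Diamond p \to \Diamond r) is false.
    At s4: \Diamond p is true, \Diamond r is true, so \Diamond p \to \Diamond r is true.
      At s4: \Diamond p requires p at some successor in {s1, s4}.
        p holds at s1, so \Diamond p is true at s4.
      At s4: \Diamond r requires r at some successor in {s1, s4}.
        r holds at s4, so \Diamond r is true at s4.
Satisfying worlds: {s0}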